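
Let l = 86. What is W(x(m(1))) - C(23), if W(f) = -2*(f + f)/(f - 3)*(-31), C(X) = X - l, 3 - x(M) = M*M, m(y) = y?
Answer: -185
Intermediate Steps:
x(M) = 3 - M² (x(M) = 3 - M*M = 3 - M²)
C(X) = -86 + X (C(X) = X - 1*86 = X - 86 = -86 + X)
W(f) = 124*f/(-3 + f) (W(f) = -2*2*f/(-3 + f)*(-31) = -4*f/(-3 + f)*(-31) = 124*f/(-3 + f))
W(x(m(1))) - C(23) = 124*(3 - 1*1²)/(-3 + (3 - 1*1²)) - (-86 + 23) = 124*(3 - 1*1)/(-3 + (3 - 1*1)) - 1*(-63) = 124*(3 - 1)/(-3 + (3 - 1)) + 63 = 124*2/(-3 + 2) + 63 = 124*2/(-1) + 63 = 124*2*(-1) + 63 = -248 + 63 = -185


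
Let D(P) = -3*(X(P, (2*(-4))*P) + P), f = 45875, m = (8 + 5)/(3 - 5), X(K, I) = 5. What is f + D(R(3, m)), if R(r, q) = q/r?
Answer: 91733/2 ≈ 45867.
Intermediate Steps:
m = -13/2 (m = 13/(-2) = 13*(-½) = -13/2 ≈ -6.5000)
D(P) = -15 - 3*P (D(P) = -3*(5 + P) = -15 - 3*P)
f + D(R(3, m)) = 45875 + (-15 - (-39)/(2*3)) = 45875 + (-15 - 3*(-13/6)) = 45875 + (-15 + 13/2) = 45875 - 17/2 = 91733/2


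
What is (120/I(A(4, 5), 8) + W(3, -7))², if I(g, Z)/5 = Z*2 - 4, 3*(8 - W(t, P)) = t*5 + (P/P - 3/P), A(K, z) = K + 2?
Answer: 9025/441 ≈ 20.465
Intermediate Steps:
A(K, z) = 2 + K
W(t, P) = 23/3 + 1/P - 5*t/3 (W(t, P) = 8 - (t*5 + (P/P - 3/P))/3 = 8 - (5*t + (1 - 3/P))/3 = 8 - (1 - 3/P + 5*t)/3 = 8 + (-⅓ + 1/P - 5*t/3) = 23/3 + 1/P - 5*t/3)
I(g, Z) = -20 + 10*Z (I(g, Z) = 5*(Z*2 - 4) = 5*(2*Z - 4) = 5*(-4 + 2*Z) = -20 + 10*Z)
(120/I(A(4, 5), 8) + W(3, -7))² = (120/(-20 + 10*8) + (⅓)*(3 - 1*(-7)*(-23 + 5*3))/(-7))² = (120/(-20 + 80) + (⅓)*(-⅐)*(3 - 1*(-7)*(-23 + 15)))² = (120/60 + (⅓)*(-⅐)*(3 - 1*(-7)*(-8)))² = (120*(1/60) + (⅓)*(-⅐)*(3 - 56))² = (2 + (⅓)*(-⅐)*(-53))² = (2 + 53/21)² = (95/21)² = 9025/441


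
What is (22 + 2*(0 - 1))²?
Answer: 400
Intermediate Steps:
(22 + 2*(0 - 1))² = (22 + 2*(-1))² = (22 - 2)² = 20² = 400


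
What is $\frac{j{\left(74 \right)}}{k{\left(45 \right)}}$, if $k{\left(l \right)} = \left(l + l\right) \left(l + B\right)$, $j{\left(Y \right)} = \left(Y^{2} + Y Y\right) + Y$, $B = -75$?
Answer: $- \frac{5513}{1350} \approx -4.0837$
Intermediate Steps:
$j{\left(Y \right)} = Y + 2 Y^{2}$ ($j{\left(Y \right)} = \left(Y^{2} + Y^{2}\right) + Y = 2 Y^{2} + Y = Y + 2 Y^{2}$)
$k{\left(l \right)} = 2 l \left(-75 + l\right)$ ($k{\left(l \right)} = \left(l + l\right) \left(l - 75\right) = 2 l \left(-75 + l\right)$)
$\frac{j{\left(74 \right)}}{k{\left(45 \right)}} = \frac{74 \left(1 + 2 \cdot 74\right)}{2 \cdot 45 \left(-75 + 45\right)} = \frac{74 \left(1 + 148\right)}{2 \cdot 45 \left(-30\right)} = \frac{74 \cdot 149}{-2700} = 11026 \left(- \frac{1}{2700}\right) = - \frac{5513}{1350}$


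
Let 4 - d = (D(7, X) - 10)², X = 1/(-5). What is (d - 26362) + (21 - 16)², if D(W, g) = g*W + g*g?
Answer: -16538781/625 ≈ -26462.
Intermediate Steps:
X = -⅕ ≈ -0.20000
D(W, g) = g² + W*g (D(W, g) = W*g + g² = g² + W*g)
d = -78156/625 (d = 4 - (-(7 - ⅕)/5 - 10)² = 4 - (-⅕*34/5 - 10)² = 4 - (-34/25 - 10)² = 4 - (-284/25)² = 4 - 1*80656/625 = 4 - 80656/625 = -78156/625 ≈ -125.05)
(d - 26362) + (21 - 16)² = (-78156/625 - 26362) + (21 - 16)² = -16554406/625 + 5² = -16554406/625 + 25 = -16538781/625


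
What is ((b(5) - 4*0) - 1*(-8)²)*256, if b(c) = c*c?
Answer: -9984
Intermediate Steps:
b(c) = c²
((b(5) - 4*0) - 1*(-8)²)*256 = ((5² - 4*0) - 1*(-8)²)*256 = ((25 + 0) - 1*64)*256 = (25 - 64)*256 = -39*256 = -9984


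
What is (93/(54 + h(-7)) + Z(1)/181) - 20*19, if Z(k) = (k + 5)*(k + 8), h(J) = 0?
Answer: -1231457/3258 ≈ -377.98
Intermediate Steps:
Z(k) = (5 + k)*(8 + k)
(93/(54 + h(-7)) + Z(1)/181) - 20*19 = (93/(54 + 0) + (40 + 1**2 + 13*1)/181) - 20*19 = (93/54 + (40 + 1 + 13)*(1/181)) - 380 = (93*(1/54) + 54*(1/181)) - 380 = (31/18 + 54/181) - 380 = 6583/3258 - 380 = -1231457/3258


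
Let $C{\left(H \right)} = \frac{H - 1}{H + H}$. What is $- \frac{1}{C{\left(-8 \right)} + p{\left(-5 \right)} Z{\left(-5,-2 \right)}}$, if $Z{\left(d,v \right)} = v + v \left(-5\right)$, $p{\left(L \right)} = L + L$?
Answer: $\frac{16}{1271} \approx 0.012589$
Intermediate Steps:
$p{\left(L \right)} = 2 L$
$Z{\left(d,v \right)} = - 4 v$ ($Z{\left(d,v \right)} = v - 5 v = - 4 v$)
$C{\left(H \right)} = \frac{-1 + H}{2 H}$
$- \frac{1}{C{\left(-8 \right)} + p{\left(-5 \right)} Z{\left(-5,-2 \right)}} = - \frac{1}{\frac{-1 - 8}{2 \left(-8\right)} + 2 \left(-5\right) \left(\left(-4\right) \left(-2\right)\right)} = - \frac{1}{\frac{1}{2} \left(- \frac{1}{8}\right) \left(-9\right) - 80} = - \frac{1}{\frac{9}{16} - 80} = - \frac{1}{- \frac{1271}{16}} = \left(-1\right) \left(- \frac{16}{1271}\right) = \frac{16}{1271}$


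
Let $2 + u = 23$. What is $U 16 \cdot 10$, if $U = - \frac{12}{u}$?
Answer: $- \frac{640}{7} \approx -91.429$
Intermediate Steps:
$u = 21$ ($u = -2 + 23 = 21$)
$U = - \frac{4}{7}$ ($U = - \frac{12}{21} = \left(-12\right) \frac{1}{21} = - \frac{4}{7} \approx -0.57143$)
$U 16 \cdot 10 = \left(- \frac{4}{7}\right) 16 \cdot 10 = \left(- \frac{64}{7}\right) 10 = - \frac{640}{7}$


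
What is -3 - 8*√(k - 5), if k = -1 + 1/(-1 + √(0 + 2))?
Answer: -3 - 8*I*√(5 - √2) ≈ -3.0 - 15.149*I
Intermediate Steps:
k = -1 + 1/(-1 + √2) ≈ 1.4142
-3 - 8*√(k - 5) = -3 - 8*√(√2 - 5) = -3 - 8*√(-5 + √2)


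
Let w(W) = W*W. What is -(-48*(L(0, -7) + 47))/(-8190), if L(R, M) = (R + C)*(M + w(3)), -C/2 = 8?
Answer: -8/91 ≈ -0.087912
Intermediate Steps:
C = -16 (C = -2*8 = -16)
w(W) = W²
L(R, M) = (-16 + R)*(9 + M) (L(R, M) = (R - 16)*(M + 3²) = (-16 + R)*(M + 9) = (-16 + R)*(9 + M))
-(-48*(L(0, -7) + 47))/(-8190) = -(-48*((-144 - 16*(-7) + 9*0 - 7*0) + 47))/(-8190) = -(-48*((-144 + 112 + 0 + 0) + 47))*(-1)/8190 = -(-48*(-32 + 47))*(-1)/8190 = -(-48*15)*(-1)/8190 = -(-720)*(-1)/8190 = -1*8/91 = -8/91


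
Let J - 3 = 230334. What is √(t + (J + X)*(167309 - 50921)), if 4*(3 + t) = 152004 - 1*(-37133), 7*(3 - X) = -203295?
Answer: 5*√236681886413/14 ≈ 1.7375e+5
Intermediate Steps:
J = 230337 (J = 3 + 230334 = 230337)
X = 203316/7 (X = 3 - ⅐*(-203295) = 3 + 203295/7 = 203316/7 ≈ 29045.)
t = 189125/4 (t = -3 + (152004 - 1*(-37133))/4 = -3 + (152004 + 37133)/4 = -3 + (¼)*189137 = -3 + 189137/4 = 189125/4 ≈ 47281.)
√(t + (J + X)*(167309 - 50921)) = √(189125/4 + (230337 + 203316/7)*(167309 - 50921)) = √(189125/4 + (1815675/7)*116388) = √(189125/4 + 211322781900/7) = √(845292451475/28) = 5*√236681886413/14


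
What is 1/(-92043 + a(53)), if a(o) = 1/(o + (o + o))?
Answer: -159/14634836 ≈ -1.0864e-5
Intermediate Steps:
a(o) = 1/(3*o) (a(o) = 1/(o + 2*o) = 1/(3*o))
1/(-92043 + a(53)) = 1/(-92043 + (⅓)/53) = 1/(-92043 + (⅓)*(1/53)) = 1/(-92043 + 1/159) = 1/(-14634836/159) = -159/14634836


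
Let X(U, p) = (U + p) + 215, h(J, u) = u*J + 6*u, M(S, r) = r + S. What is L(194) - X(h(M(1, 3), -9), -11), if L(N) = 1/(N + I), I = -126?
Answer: -7751/68 ≈ -113.99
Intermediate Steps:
M(S, r) = S + r
h(J, u) = 6*u + J*u (h(J, u) = J*u + 6*u = 6*u + J*u)
X(U, p) = 215 + U + p
L(N) = 1/(-126 + N) (L(N) = 1/(N - 126) = 1/(-126 + N))
L(194) - X(h(M(1, 3), -9), -11) = 1/(-126 + 194) - (215 - 9*(6 + (1 + 3)) - 11) = 1/68 - (215 - 9*(6 + 4) - 11) = 1/68 - (215 - 9*10 - 11) = 1/68 - (215 - 90 - 11) = 1/68 - 1*114 = 1/68 - 114 = -7751/68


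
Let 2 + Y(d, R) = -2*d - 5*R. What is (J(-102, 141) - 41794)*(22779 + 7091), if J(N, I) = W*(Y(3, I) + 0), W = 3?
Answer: -1312278710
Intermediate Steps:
Y(d, R) = -2 - 5*R - 2*d (Y(d, R) = -2 + (-2*d - 5*R) = -2 + (-5*R - 2*d) = -2 - 5*R - 2*d)
J(N, I) = -24 - 15*I (J(N, I) = 3*((-2 - 5*I - 2*3) + 0) = 3*((-2 - 5*I - 6) + 0) = 3*((-8 - 5*I) + 0) = 3*(-8 - 5*I) = -24 - 15*I)
(J(-102, 141) - 41794)*(22779 + 7091) = ((-24 - 15*141) - 41794)*(22779 + 7091) = ((-24 - 2115) - 41794)*29870 = (-2139 - 41794)*29870 = -43933*29870 = -1312278710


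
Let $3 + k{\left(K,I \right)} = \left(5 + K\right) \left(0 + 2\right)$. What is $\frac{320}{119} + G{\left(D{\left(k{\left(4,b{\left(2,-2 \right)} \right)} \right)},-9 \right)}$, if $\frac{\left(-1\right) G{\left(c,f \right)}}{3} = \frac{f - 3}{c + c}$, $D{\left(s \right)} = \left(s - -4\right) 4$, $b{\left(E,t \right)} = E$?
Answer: $\frac{13231}{4522} \approx 2.9259$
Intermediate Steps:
$k{\left(K,I \right)} = 7 + 2 K$ ($k{\left(K,I \right)} = -3 + \left(5 + K\right) \left(0 + 2\right) = -3 + \left(5 + K\right) 2 = -3 + \left(10 + 2 K\right) = 7 + 2 K$)
$D{\left(s \right)} = 16 + 4 s$ ($D{\left(s \right)} = \left(s + 4\right) 4 = \left(4 + s\right) 4 = 16 + 4 s$)
$G{\left(c,f \right)} = - \frac{3 \left(-3 + f\right)}{2 c}$ ($G{\left(c,f \right)} = - 3 \frac{f - 3}{c + c} = - 3 \frac{-3 + f}{2 c} = - \frac{3 \left(-3 + f\right)}{2 c}$)
$\frac{320}{119} + G{\left(D{\left(k{\left(4,b{\left(2,-2 \right)} \right)} \right)},-9 \right)} = \frac{320}{119} + \frac{3 \left(3 - -9\right)}{2 \left(16 + 4 \left(7 + 2 \cdot 4\right)\right)} = 320 \cdot \frac{1}{119} + \frac{3 \left(3 + 9\right)}{2 \left(16 + 4 \left(7 + 8\right)\right)} = \frac{320}{119} + \frac{3}{2} \frac{1}{16 + 4 \cdot 15} \cdot 12 = \frac{320}{119} + \frac{3}{2} \frac{1}{16 + 60} \cdot 12 = \frac{320}{119} + \frac{3}{2} \cdot \frac{1}{76} \cdot 12 = \frac{320}{119} + \frac{9}{38} = \frac{13231}{4522}$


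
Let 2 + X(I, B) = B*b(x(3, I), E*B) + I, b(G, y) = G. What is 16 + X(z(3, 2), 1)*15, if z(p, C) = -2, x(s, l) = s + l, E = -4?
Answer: -29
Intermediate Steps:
x(s, l) = l + s
X(I, B) = -2 + I + B*(3 + I) (X(I, B) = -2 + (B*(I + 3) + I) = -2 + (B*(3 + I) + I) = -2 + (I + B*(3 + I)) = -2 + I + B*(3 + I))
16 + X(z(3, 2), 1)*15 = 16 + (-2 - 2 + 1*(3 - 2))*15 = 16 + (-2 - 2 + 1*1)*15 = 16 + (-2 - 2 + 1)*15 = 16 - 3*15 = 16 - 45 = -29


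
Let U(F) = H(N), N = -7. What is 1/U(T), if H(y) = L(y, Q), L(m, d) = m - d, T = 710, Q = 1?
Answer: -⅛ ≈ -0.12500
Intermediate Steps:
H(y) = -1 + y (H(y) = y - 1*1 = y - 1 = -1 + y)
U(F) = -8 (U(F) = -1 - 7 = -8)
1/U(T) = 1/(-8) = -⅛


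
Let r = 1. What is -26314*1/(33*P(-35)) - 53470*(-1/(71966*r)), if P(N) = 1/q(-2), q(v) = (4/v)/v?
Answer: -945974407/1187439 ≈ -796.65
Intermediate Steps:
q(v) = 4/v²
P(N) = 1 (P(N) = 1/(4/(-2)²) = 1/(4*(¼)) = 1/1 = 1)
-26314*1/(33*P(-35)) - 53470*(-1/(71966*r)) = -26314/(1*33) - 53470/(1*(-71966)) = -26314/33 - 53470/(-71966) = -26314*1/33 - 53470*(-1/71966) = -26314/33 + 26735/35983 = -945974407/1187439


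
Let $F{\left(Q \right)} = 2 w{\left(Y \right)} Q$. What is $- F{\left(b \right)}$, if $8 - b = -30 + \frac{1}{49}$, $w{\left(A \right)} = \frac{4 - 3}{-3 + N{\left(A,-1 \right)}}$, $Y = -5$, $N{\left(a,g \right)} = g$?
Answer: $\frac{1861}{98} \approx 18.99$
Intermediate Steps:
$w{\left(A \right)} = - \frac{1}{4}$ ($w{\left(A \right)} = \frac{4 - 3}{-3 - 1} = 1 \frac{1}{-4} = 1 \left(- \frac{1}{4}\right) = - \frac{1}{4}$)
$b = \frac{1861}{49}$ ($b = 8 - \left(-30 + \frac{1}{49}\right) = 8 - - \frac{1469}{49} = 8 + \frac{1469}{49} = \frac{1861}{49} \approx 37.98$)
$F{\left(Q \right)} = - \frac{Q}{2}$ ($F{\left(Q \right)} = 2 \left(- \frac{1}{4}\right) Q = - \frac{Q}{2}$)
$- F{\left(b \right)} = - \frac{\left(-1\right) 1861}{2 \cdot 49} = \left(-1\right) \left(- \frac{1861}{98}\right) = \frac{1861}{98}$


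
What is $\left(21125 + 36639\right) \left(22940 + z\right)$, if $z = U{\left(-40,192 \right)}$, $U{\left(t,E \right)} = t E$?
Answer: $881478640$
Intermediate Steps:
$U{\left(t,E \right)} = E t$
$z = -7680$ ($z = 192 \left(-40\right) = -7680$)
$\left(21125 + 36639\right) \left(22940 + z\right) = \left(21125 + 36639\right) \left(22940 - 7680\right) = 57764 \cdot 15260 = 881478640$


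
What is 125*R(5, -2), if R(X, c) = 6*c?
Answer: -1500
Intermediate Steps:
125*R(5, -2) = 125*(6*(-2)) = 125*(-12) = -1500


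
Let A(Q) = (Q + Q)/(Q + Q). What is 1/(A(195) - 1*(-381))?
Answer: 1/382 ≈ 0.0026178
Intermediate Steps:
A(Q) = 1 (A(Q) = (2*Q)/((2*Q)) = (2*Q)*(1/(2*Q)) = 1)
1/(A(195) - 1*(-381)) = 1/(1 - 1*(-381)) = 1/(1 + 381) = 1/382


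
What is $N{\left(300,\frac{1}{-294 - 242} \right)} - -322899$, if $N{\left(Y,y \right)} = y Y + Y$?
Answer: $\frac{43308591}{134} \approx 3.232 \cdot 10^{5}$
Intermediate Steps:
$N{\left(Y,y \right)} = Y + Y y$ ($N{\left(Y,y \right)} = Y y + Y = Y + Y y$)
$N{\left(300,\frac{1}{-294 - 242} \right)} - -322899 = 300 \left(1 + \frac{1}{-294 - 242}\right) - -322899 = 300 \left(1 + \frac{1}{-536}\right) + 322899 = 300 \left(1 - \frac{1}{536}\right) + 322899 = 300 \cdot \frac{535}{536} + 322899 = \frac{40125}{134} + 322899 = \frac{43308591}{134}$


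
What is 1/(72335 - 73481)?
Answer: -1/1146 ≈ -0.00087260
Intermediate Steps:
1/(72335 - 73481) = 1/(-1146) = -1/1146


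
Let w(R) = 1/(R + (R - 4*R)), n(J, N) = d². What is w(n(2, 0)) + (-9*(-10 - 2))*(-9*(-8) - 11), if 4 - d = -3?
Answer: 645623/98 ≈ 6588.0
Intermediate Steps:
d = 7 (d = 4 - 1*(-3) = 4 + 3 = 7)
n(J, N) = 49 (n(J, N) = 7² = 49)
w(R) = -1/(2*R) (w(R) = 1/(R - 3*R) = 1/(-2*R) = -1/(2*R))
w(n(2, 0)) + (-9*(-10 - 2))*(-9*(-8) - 11) = -½/49 + (-9*(-10 - 2))*(-9*(-8) - 11) = -½*1/49 + (-9*(-12))*(72 - 11) = -1/98 + 108*61 = -1/98 + 6588 = 645623/98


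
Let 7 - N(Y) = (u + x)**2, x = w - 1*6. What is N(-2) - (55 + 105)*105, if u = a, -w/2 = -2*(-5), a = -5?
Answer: -17754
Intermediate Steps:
w = -20 (w = -(-4)*(-5) = -2*10 = -20)
x = -26 (x = -20 - 1*6 = -20 - 6 = -26)
u = -5
N(Y) = -954 (N(Y) = 7 - (-5 - 26)**2 = 7 - 1*(-31)**2 = 7 - 1*961 = 7 - 961 = -954)
N(-2) - (55 + 105)*105 = -954 - (55 + 105)*105 = -954 - 160*105 = -954 - 1*16800 = -954 - 16800 = -17754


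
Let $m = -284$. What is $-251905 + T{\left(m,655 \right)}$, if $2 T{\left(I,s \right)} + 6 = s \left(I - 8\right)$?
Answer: $-347538$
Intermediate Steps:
$T{\left(I,s \right)} = -3 + \frac{s \left(-8 + I\right)}{2}$ ($T{\left(I,s \right)} = -3 + \frac{s \left(I - 8\right)}{2} = -3 + \frac{s \left(-8 + I\right)}{2}$)
$-251905 + T{\left(m,655 \right)} = -251905 - \left(2623 + 93010\right) = -251905 - 95633 = -347538$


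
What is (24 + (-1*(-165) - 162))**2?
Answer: 729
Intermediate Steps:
(24 + (-1*(-165) - 162))**2 = (24 + (165 - 162))**2 = (24 + 3)**2 = 27**2 = 729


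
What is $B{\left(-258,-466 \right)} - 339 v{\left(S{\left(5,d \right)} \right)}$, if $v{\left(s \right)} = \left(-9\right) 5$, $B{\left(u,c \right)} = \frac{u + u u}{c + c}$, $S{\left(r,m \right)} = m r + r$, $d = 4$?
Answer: $\frac{7075677}{466} \approx 15184.0$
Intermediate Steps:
$S{\left(r,m \right)} = r + m r$
$B{\left(u,c \right)} = \frac{u + u^{2}}{2 c}$
$v{\left(s \right)} = -45$
$B{\left(-258,-466 \right)} - 339 v{\left(S{\left(5,d \right)} \right)} = \frac{1}{2} \left(-258\right) \frac{1}{-466} \left(1 - 258\right) - 339 \left(-45\right) = \frac{1}{2} \left(-258\right) \left(- \frac{1}{466}\right) \left(-257\right) - -15255 = - \frac{33153}{466} + 15255 = \frac{7075677}{466}$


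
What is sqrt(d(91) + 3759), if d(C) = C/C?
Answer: 4*sqrt(235) ≈ 61.319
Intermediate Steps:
d(C) = 1
sqrt(d(91) + 3759) = sqrt(1 + 3759) = sqrt(3760) = 4*sqrt(235)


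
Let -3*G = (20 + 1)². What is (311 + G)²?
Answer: 26896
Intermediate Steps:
G = -147 (G = -(20 + 1)²/3 = -⅓*21² = -⅓*441 = -147)
(311 + G)² = (311 - 147)² = 164² = 26896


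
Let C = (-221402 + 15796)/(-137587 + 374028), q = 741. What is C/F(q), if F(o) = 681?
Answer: -205606/161016321 ≈ -0.0012769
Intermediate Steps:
C = -205606/236441 ≈ -0.86959
C/F(q) = -205606/236441/681 = -205606/236441*1/681 = -205606/161016321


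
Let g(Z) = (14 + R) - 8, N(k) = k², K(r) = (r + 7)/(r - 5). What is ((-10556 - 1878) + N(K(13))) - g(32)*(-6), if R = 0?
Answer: -49567/4 ≈ -12392.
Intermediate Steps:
K(r) = (7 + r)/(-5 + r)
g(Z) = 6 (g(Z) = (14 + 0) - 8 = 14 - 8 = 6)
((-10556 - 1878) + N(K(13))) - g(32)*(-6) = ((-10556 - 1878) + ((7 + 13)/(-5 + 13))²) - 6*(-6) = (-12434 + (20/8)²) - 1*(-36) = (-12434 + ((⅛)*20)²) + 36 = (-12434 + (5/2)²) + 36 = (-12434 + 25/4) + 36 = -49711/4 + 36 = -49567/4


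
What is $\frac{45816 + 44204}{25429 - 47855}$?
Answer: $- \frac{45010}{11213} \approx -4.0141$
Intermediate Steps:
$\frac{45816 + 44204}{25429 - 47855} = \frac{90020}{-22426} = 90020 \left(- \frac{1}{22426}\right) = - \frac{45010}{11213}$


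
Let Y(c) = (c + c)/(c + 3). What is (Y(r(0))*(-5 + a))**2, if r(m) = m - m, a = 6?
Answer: 0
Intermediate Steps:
r(m) = 0
Y(c) = 2*c/(3 + c) (Y(c) = (2*c)/(3 + c) = 2*c/(3 + c))
(Y(r(0))*(-5 + a))**2 = ((2*0/(3 + 0))*(-5 + 6))**2 = ((2*0/3)*1)**2 = ((2*0*(1/3))*1)**2 = (0*1)**2 = 0**2 = 0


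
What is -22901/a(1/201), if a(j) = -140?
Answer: 22901/140 ≈ 163.58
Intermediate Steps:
-22901/a(1/201) = -22901/(-140) = -22901*(-1/140) = 22901/140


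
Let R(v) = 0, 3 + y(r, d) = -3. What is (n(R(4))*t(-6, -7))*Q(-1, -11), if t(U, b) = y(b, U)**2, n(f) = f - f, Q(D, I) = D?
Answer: 0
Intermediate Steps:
y(r, d) = -6 (y(r, d) = -3 - 3 = -6)
n(f) = 0
t(U, b) = 36 (t(U, b) = (-6)**2 = 36)
(n(R(4))*t(-6, -7))*Q(-1, -11) = (0*36)*(-1) = 0*(-1) = 0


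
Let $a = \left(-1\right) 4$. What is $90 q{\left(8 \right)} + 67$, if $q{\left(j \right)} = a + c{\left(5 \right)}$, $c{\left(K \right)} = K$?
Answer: $157$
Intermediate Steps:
$a = -4$
$q{\left(j \right)} = 1$ ($q{\left(j \right)} = -4 + 5 = 1$)
$90 q{\left(8 \right)} + 67 = 90 \cdot 1 + 67 = 90 + 67 = 157$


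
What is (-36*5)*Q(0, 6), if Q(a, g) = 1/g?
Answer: -30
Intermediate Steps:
(-36*5)*Q(0, 6) = -36*5/6 = -180*⅙ = -30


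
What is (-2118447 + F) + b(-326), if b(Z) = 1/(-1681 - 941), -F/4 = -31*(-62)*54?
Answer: -6643096579/2622 ≈ -2.5336e+6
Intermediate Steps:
F = -415152 (F = -4*(-31*(-62))*54 = -7688*54 = -4*103788 = -415152)
b(Z) = -1/2622 (b(Z) = 1/(-2622) = -1/2622)
(-2118447 + F) + b(-326) = (-2118447 - 415152) - 1/2622 = -2533599 - 1/2622 = -6643096579/2622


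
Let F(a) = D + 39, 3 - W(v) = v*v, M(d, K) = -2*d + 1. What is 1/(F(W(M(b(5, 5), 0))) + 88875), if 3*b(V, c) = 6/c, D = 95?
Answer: 1/89009 ≈ 1.1235e-5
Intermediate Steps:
b(V, c) = 2/c (b(V, c) = (6/c)/3 = 2/c)
M(d, K) = 1 - 2*d
W(v) = 3 - v**2 (W(v) = 3 - v*v = 3 - v**2)
F(a) = 134 (F(a) = 95 + 39 = 134)
1/(F(W(M(b(5, 5), 0))) + 88875) = 1/(134 + 88875) = 1/89009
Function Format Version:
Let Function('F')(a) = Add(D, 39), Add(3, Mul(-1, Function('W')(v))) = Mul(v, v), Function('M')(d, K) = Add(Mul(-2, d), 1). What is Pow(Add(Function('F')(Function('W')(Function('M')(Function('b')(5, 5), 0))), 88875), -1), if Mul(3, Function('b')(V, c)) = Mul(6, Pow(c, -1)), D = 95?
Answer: Rational(1, 89009) ≈ 1.1235e-5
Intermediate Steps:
Function('b')(V, c) = Mul(2, Pow(c, -1)) (Function('b')(V, c) = Mul(Rational(1, 3), Mul(6, Pow(c, -1))) = Mul(2, Pow(c, -1)))
Function('M')(d, K) = Add(1, Mul(-2, d))
Function('W')(v) = Add(3, Mul(-1, Pow(v, 2))) (Function('W')(v) = Add(3, Mul(-1, Mul(v, v))) = Add(3, Mul(-1, Pow(v, 2))))
Function('F')(a) = 134 (Function('F')(a) = Add(95, 39) = 134)
Pow(Add(Function('F')(Function('W')(Function('M')(Function('b')(5, 5), 0))), 88875), -1) = Pow(Add(134, 88875), -1) = Pow(89009, -1) = Rational(1, 89009)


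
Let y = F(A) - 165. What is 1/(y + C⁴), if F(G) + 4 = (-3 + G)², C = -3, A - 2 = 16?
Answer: 1/137 ≈ 0.0072993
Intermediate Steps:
A = 18 (A = 2 + 16 = 18)
F(G) = -4 + (-3 + G)²
y = 56 (y = (-4 + (-3 + 18)²) - 165 = (-4 + 15²) - 165 = (-4 + 225) - 165 = 221 - 165 = 56)
1/(y + C⁴) = 1/(56 + (-3)⁴) = 1/(56 + 81) = 1/137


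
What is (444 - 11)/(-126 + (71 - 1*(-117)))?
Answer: 433/62 ≈ 6.9839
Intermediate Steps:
(444 - 11)/(-126 + (71 - 1*(-117))) = 433/(-126 + (71 + 117)) = 433/(-126 + 188) = 433/62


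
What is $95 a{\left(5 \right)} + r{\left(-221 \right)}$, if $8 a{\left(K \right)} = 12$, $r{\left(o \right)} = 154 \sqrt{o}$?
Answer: $\frac{285}{2} + 154 i \sqrt{221} \approx 142.5 + 2289.4 i$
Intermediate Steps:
$a{\left(K \right)} = \frac{3}{2}$ ($a{\left(K \right)} = \frac{1}{8} \cdot 12 = \frac{3}{2}$)
$95 a{\left(5 \right)} + r{\left(-221 \right)} = 95 \cdot \frac{3}{2} + 154 \sqrt{-221} = \frac{285}{2} + 154 i \sqrt{221}$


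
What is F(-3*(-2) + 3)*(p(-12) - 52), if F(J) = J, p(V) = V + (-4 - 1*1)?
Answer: -621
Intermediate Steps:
p(V) = -5 + V (p(V) = V + (-4 - 1) = V - 5 = -5 + V)
F(-3*(-2) + 3)*(p(-12) - 52) = (-3*(-2) + 3)*((-5 - 12) - 52) = (6 + 3)*(-17 - 52) = 9*(-69) = -621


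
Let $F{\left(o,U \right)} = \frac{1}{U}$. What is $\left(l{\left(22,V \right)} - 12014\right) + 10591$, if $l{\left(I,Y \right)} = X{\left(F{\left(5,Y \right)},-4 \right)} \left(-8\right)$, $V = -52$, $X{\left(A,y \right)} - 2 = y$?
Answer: $-1407$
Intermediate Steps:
$X{\left(A,y \right)} = 2 + y$
$l{\left(I,Y \right)} = 16$ ($l{\left(I,Y \right)} = \left(2 - 4\right) \left(-8\right) = \left(-2\right) \left(-8\right) = 16$)
$\left(l{\left(22,V \right)} - 12014\right) + 10591 = \left(16 - 12014\right) + 10591 = -11998 + 10591 = -1407$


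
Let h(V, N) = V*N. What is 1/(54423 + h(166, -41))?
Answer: 1/47617 ≈ 2.1001e-5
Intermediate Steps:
h(V, N) = N*V
1/(54423 + h(166, -41)) = 1/(54423 - 41*166) = 1/(54423 - 6806) = 1/47617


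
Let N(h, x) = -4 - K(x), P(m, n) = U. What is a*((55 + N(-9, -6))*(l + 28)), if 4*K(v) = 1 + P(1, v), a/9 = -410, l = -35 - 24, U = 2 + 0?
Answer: 11496195/2 ≈ 5.7481e+6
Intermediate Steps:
U = 2
l = -59
a = -3690 (a = 9*(-410) = -3690)
P(m, n) = 2
K(v) = ¾ (K(v) = (1 + 2)/4 = (¼)*3 = ¾)
N(h, x) = -19/4 (N(h, x) = -4 - 1*¾ = -4 - ¾ = -19/4)
a*((55 + N(-9, -6))*(l + 28)) = -3690*(55 - 19/4)*(-59 + 28) = -370845*(-31)/2 = -3690*(-6231/4) = 11496195/2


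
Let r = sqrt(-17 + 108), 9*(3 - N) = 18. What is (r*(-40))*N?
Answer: -40*sqrt(91) ≈ -381.58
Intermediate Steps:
N = 1 (N = 3 - 1/9*18 = 3 - 2 = 1)
r = sqrt(91) ≈ 9.5394
(r*(-40))*N = (sqrt(91)*(-40))*1 = -40*sqrt(91)*1 = -40*sqrt(91)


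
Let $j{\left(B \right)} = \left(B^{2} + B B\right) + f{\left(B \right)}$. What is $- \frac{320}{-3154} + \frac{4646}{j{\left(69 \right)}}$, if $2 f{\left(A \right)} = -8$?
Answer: $\frac{4424811}{7504943} \approx 0.58959$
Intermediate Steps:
$f{\left(A \right)} = -4$ ($f{\left(A \right)} = \frac{1}{2} \left(-8\right) = -4$)
$j{\left(B \right)} = -4 + 2 B^{2}$ ($j{\left(B \right)} = \left(B^{2} + B B\right) - 4 = \left(B^{2} + B^{2}\right) - 4 = 2 B^{2} - 4 = -4 + 2 B^{2}$)
$- \frac{320}{-3154} + \frac{4646}{j{\left(69 \right)}} = - \frac{320}{-3154} + \frac{4646}{-4 + 2 \cdot 69^{2}} = \left(-320\right) \left(- \frac{1}{3154}\right) + \frac{4646}{-4 + 2 \cdot 4761} = \frac{160}{1577} + \frac{4646}{-4 + 9522} = \frac{160}{1577} + \frac{4646}{9518} = \frac{160}{1577} + 4646 \cdot \frac{1}{9518} = \frac{160}{1577} + \frac{2323}{4759} = \frac{4424811}{7504943}$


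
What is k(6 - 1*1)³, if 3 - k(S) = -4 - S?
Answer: 1728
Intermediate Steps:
k(S) = 7 + S (k(S) = 3 - (-4 - S) = 3 + (4 + S) = 7 + S)
k(6 - 1*1)³ = (7 + (6 - 1*1))³ = (7 + (6 - 1))³ = (7 + 5)³ = 12³ = 1728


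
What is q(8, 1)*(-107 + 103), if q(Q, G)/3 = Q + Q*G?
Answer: -192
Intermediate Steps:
q(Q, G) = 3*Q + 3*G*Q (q(Q, G) = 3*(Q + Q*G) = 3*(Q + G*Q) = 3*Q + 3*G*Q)
q(8, 1)*(-107 + 103) = (3*8*(1 + 1))*(-107 + 103) = (3*8*2)*(-4) = 48*(-4) = -192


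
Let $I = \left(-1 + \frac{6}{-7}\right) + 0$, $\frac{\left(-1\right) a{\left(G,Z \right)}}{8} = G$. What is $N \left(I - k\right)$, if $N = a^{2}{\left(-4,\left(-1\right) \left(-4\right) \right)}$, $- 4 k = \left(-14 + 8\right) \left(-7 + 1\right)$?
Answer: $\frac{51200}{7} \approx 7314.3$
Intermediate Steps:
$k = -9$ ($k = - \frac{\left(-14 + 8\right) \left(-7 + 1\right)}{4} = - \frac{\left(-6\right) \left(-6\right)}{4} = \left(- \frac{1}{4}\right) 36 = -9$)
$a{\left(G,Z \right)} = - 8 G$
$I = - \frac{13}{7}$ ($I = \left(-1 + 6 \left(- \frac{1}{7}\right)\right) + 0 = \left(-1 - \frac{6}{7}\right) + 0 = - \frac{13}{7} + 0 = - \frac{13}{7} \approx -1.8571$)
$N = 1024$ ($N = \left(\left(-8\right) \left(-4\right)\right)^{2} = 32^{2} = 1024$)
$N \left(I - k\right) = 1024 \left(- \frac{13}{7} - -9\right) = 1024 \left(- \frac{13}{7} + 9\right) = 1024 \cdot \frac{50}{7} = \frac{51200}{7}$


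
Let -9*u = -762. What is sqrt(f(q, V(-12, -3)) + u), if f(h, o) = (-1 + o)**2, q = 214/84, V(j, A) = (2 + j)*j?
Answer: sqrt(128211)/3 ≈ 119.36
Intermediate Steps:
V(j, A) = j*(2 + j)
q = 107/42 (q = 214*(1/84) = 107/42 ≈ 2.5476)
u = 254/3 (u = -1/9*(-762) = 254/3 ≈ 84.667)
sqrt(f(q, V(-12, -3)) + u) = sqrt((-1 - 12*(2 - 12))**2 + 254/3) = sqrt((-1 - 12*(-10))**2 + 254/3) = sqrt((-1 + 120)**2 + 254/3) = sqrt(119**2 + 254/3) = sqrt(14161 + 254/3) = sqrt(42737/3) = sqrt(128211)/3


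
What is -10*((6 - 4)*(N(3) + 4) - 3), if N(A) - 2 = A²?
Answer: -270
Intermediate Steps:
N(A) = 2 + A²
-10*((6 - 4)*(N(3) + 4) - 3) = -10*((6 - 4)*((2 + 3²) + 4) - 3) = -10*(2*((2 + 9) + 4) - 3) = -10*(2*(11 + 4) - 3) = -10*(2*15 - 3) = -10*(30 - 3) = -10*27 = -270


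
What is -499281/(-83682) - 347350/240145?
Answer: 6055526203/1339720926 ≈ 4.5200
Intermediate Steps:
-499281/(-83682) - 347350/240145 = -499281*(-1/83682) - 347350*1/240145 = 166427/27894 - 69470/48029 = 6055526203/1339720926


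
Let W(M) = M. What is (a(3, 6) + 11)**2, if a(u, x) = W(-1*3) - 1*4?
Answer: 16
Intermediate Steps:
a(u, x) = -7 (a(u, x) = -1*3 - 1*4 = -3 - 4 = -7)
(a(3, 6) + 11)**2 = (-7 + 11)**2 = 4**2 = 16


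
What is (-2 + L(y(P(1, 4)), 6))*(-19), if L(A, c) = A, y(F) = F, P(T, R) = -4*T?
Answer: 114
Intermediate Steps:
(-2 + L(y(P(1, 4)), 6))*(-19) = (-2 - 4*1)*(-19) = (-2 - 4)*(-19) = -6*(-19) = 114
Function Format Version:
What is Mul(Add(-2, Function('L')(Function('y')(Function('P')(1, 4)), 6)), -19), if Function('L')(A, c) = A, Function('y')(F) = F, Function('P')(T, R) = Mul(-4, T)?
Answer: 114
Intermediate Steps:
Mul(Add(-2, Function('L')(Function('y')(Function('P')(1, 4)), 6)), -19) = Mul(Add(-2, Mul(-4, 1)), -19) = Mul(Add(-2, -4), -19) = Mul(-6, -19) = 114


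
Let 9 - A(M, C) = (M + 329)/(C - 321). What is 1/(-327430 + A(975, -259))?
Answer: -145/47475719 ≈ -3.0542e-6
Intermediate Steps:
A(M, C) = 9 - (329 + M)/(-321 + C) (A(M, C) = 9 - (M + 329)/(C - 321) = 9 - (329 + M)/(-321 + C))
1/(-327430 + A(975, -259)) = 1/(-327430 + (-3218 - 1*975 + 9*(-259))/(-321 - 259)) = 1/(-327430 + (-3218 - 975 - 2331)/(-580)) = 1/(-327430 - 1/580*(-6524)) = 1/(-327430 + 1631/145) = 1/(-47475719/145) = -145/47475719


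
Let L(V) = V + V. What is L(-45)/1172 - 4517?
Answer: -2647007/586 ≈ -4517.1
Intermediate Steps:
L(V) = 2*V
L(-45)/1172 - 4517 = (2*(-45))/1172 - 4517 = -90*1/1172 - 4517 = -45/586 - 4517 = -2647007/586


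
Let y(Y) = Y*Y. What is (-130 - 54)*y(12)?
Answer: -26496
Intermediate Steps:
y(Y) = Y**2
(-130 - 54)*y(12) = (-130 - 54)*12**2 = -184*144 = -26496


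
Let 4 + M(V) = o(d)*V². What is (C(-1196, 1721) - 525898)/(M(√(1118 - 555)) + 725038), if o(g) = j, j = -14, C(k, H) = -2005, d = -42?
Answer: -527903/717152 ≈ -0.73611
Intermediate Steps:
o(g) = -14
M(V) = -4 - 14*V²
(C(-1196, 1721) - 525898)/(M(√(1118 - 555)) + 725038) = (-2005 - 525898)/((-4 - 14*(√(1118 - 555))²) + 725038) = -527903/((-4 - 14*(√563)²) + 725038) = -527903/((-4 - 14*563) + 725038) = -527903/((-4 - 7882) + 725038) = -527903/(-7886 + 725038) = -527903/717152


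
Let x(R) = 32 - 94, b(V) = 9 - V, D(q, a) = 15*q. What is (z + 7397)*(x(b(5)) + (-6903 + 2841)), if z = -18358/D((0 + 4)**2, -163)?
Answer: -905693291/30 ≈ -3.0190e+7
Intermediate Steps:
z = -9179/120 (z = -18358*1/(15*(0 + 4)**2) = -18358/(15*4**2) = -18358/(15*16) = -18358/240 = -18358*1/240 = -9179/120 ≈ -76.492)
x(R) = -62
(z + 7397)*(x(b(5)) + (-6903 + 2841)) = (-9179/120 + 7397)*(-62 + (-6903 + 2841)) = 878461*(-62 - 4062)/120 = (878461/120)*(-4124) = -905693291/30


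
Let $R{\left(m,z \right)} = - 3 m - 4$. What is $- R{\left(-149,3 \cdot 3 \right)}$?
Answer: $-443$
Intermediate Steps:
$R{\left(m,z \right)} = -4 - 3 m$
$- R{\left(-149,3 \cdot 3 \right)} = - (-4 - -447) = - (-4 + 447) = \left(-1\right) 443 = -443$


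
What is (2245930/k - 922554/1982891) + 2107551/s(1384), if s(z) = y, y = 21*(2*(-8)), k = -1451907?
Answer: -2023176506513575925/322445012191344 ≈ -6274.5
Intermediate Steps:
y = -336 (y = 21*(-16) = -336)
s(z) = -336
(2245930/k - 922554/1982891) + 2107551/s(1384) = (2245930/(-1451907) - 922554/1982891) + 2107551/(-336) = (2245930*(-1/1451907) - 922554*1/1982891) + 2107551*(-1/336) = (-2245930/1451907 - 922554/1982891) - 702517/112 = -5792896994108/2878973323137 - 702517/112 = -2023176506513575925/322445012191344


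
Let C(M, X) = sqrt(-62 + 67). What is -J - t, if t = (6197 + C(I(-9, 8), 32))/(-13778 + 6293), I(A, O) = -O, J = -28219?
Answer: 211225412/7485 + sqrt(5)/7485 ≈ 28220.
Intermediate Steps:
C(M, X) = sqrt(5)
t = -6197/7485 - sqrt(5)/7485 (t = (6197 + sqrt(5))/(-13778 + 6293) = (6197 + sqrt(5))/(-7485) = (6197 + sqrt(5))*(-1/7485) = -6197/7485 - sqrt(5)/7485 ≈ -0.82822)
-J - t = -1*(-28219) - (-6197/7485 - sqrt(5)/7485) = 28219 + (6197/7485 + sqrt(5)/7485) = 211225412/7485 + sqrt(5)/7485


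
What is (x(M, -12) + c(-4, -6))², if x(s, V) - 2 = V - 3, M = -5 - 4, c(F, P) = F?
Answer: 289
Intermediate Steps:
M = -9
x(s, V) = -1 + V (x(s, V) = 2 + (V - 3) = 2 + (-3 + V) = -1 + V)
(x(M, -12) + c(-4, -6))² = ((-1 - 12) - 4)² = (-13 - 4)² = (-17)² = 289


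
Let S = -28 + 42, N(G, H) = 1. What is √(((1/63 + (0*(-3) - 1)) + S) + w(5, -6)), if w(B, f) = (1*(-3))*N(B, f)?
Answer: √4417/21 ≈ 3.1648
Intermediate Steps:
S = 14
w(B, f) = -3 (w(B, f) = (1*(-3))*1 = -3*1 = -3)
√(((1/63 + (0*(-3) - 1)) + S) + w(5, -6)) = √(((1/63 + (0*(-3) - 1)) + 14) - 3) = √(((1/63 + (0 - 1)) + 14) - 3) = √(((1/63 - 1) + 14) - 3) = √((-62/63 + 14) - 3) = √(820/63 - 3) = √(631/63) = √4417/21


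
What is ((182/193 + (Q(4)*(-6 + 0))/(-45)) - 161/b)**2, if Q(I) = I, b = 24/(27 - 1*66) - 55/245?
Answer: 3580564822028041/95954355225 ≈ 37315.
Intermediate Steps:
b = -535/637 (b = 24/(27 - 66) - 55*1/245 = 24/(-39) - 11/49 = 24*(-1/39) - 11/49 = -8/13 - 11/49 = -535/637 ≈ -0.83987)
((182/193 + (Q(4)*(-6 + 0))/(-45)) - 161/b)**2 = ((182/193 + (4*(-6 + 0))/(-45)) - 161/(-535/637))**2 = ((182*(1/193) + (4*(-6))*(-1/45)) - 161*(-637/535))**2 = ((182/193 - 24*(-1/45)) + 102557/535)**2 = ((182/193 + 8/15) + 102557/535)**2 = (4274/2895 + 102557/535)**2 = (59837821/309765)**2 = 3580564822028041/95954355225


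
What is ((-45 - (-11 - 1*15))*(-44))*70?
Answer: 58520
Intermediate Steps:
((-45 - (-11 - 1*15))*(-44))*70 = ((-45 - (-11 - 15))*(-44))*70 = ((-45 - 1*(-26))*(-44))*70 = ((-45 + 26)*(-44))*70 = -19*(-44)*70 = 836*70 = 58520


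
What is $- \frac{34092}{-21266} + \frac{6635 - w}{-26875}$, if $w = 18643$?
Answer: $\frac{585792314}{285761875} \approx 2.0499$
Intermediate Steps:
$- \frac{34092}{-21266} + \frac{6635 - w}{-26875} = - \frac{34092}{-21266} + \frac{6635 - 18643}{-26875} = \left(-34092\right) \left(- \frac{1}{21266}\right) + \left(6635 - 18643\right) \left(- \frac{1}{26875}\right) = \frac{17046}{10633} - - \frac{12008}{26875} = \frac{17046}{10633} + \frac{12008}{26875} = \frac{585792314}{285761875}$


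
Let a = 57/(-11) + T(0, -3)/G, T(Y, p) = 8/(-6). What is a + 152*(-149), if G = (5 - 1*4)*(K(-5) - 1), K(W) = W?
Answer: -2242643/99 ≈ -22653.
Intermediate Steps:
T(Y, p) = -4/3 (T(Y, p) = 8*(-1/6) = -4/3)
G = -6 (G = (5 - 1*4)*(-5 - 1) = (5 - 4)*(-6) = 1*(-6) = -6)
a = -491/99 (a = 57/(-11) - 4/3/(-6) = 57*(-1/11) - 4/3*(-1/6) = -57/11 + 2/9 = -491/99 ≈ -4.9596)
a + 152*(-149) = -491/99 + 152*(-149) = -491/99 - 22648 = -2242643/99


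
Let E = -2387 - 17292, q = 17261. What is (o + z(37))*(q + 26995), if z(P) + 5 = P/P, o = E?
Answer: -871090848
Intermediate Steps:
E = -19679
o = -19679
z(P) = -4 (z(P) = -5 + P/P = -5 + 1 = -4)
(o + z(37))*(q + 26995) = (-19679 - 4)*(17261 + 26995) = -19683*44256 = -871090848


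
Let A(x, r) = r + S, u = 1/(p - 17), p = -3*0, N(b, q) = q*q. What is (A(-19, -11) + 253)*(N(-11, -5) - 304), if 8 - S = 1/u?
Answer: -74493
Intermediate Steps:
N(b, q) = q²
p = 0
u = -1/17 (u = 1/(0 - 17) = 1/(-17) = -1/17 ≈ -0.058824)
S = 25 (S = 8 - 1/(-1/17) = 8 - 1*(-17) = 8 + 17 = 25)
A(x, r) = 25 + r (A(x, r) = r + 25 = 25 + r)
(A(-19, -11) + 253)*(N(-11, -5) - 304) = ((25 - 11) + 253)*((-5)² - 304) = (14 + 253)*(25 - 304) = 267*(-279) = -74493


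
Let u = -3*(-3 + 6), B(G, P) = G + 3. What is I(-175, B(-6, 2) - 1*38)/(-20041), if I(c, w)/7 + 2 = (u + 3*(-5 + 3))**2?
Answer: -223/2863 ≈ -0.077890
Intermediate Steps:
B(G, P) = 3 + G
u = -9 (u = -3*3 = -9)
I(c, w) = 1561 (I(c, w) = -14 + 7*(-9 + 3*(-5 + 3))**2 = -14 + 7*(-9 + 3*(-2))**2 = -14 + 7*(-9 - 6)**2 = -14 + 7*(-15)**2 = -14 + 7*225 = -14 + 1575 = 1561)
I(-175, B(-6, 2) - 1*38)/(-20041) = 1561/(-20041) = 1561*(-1/20041) = -223/2863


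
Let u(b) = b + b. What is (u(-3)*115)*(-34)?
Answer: 23460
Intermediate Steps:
u(b) = 2*b
(u(-3)*115)*(-34) = ((2*(-3))*115)*(-34) = -6*115*(-34) = -690*(-34) = 23460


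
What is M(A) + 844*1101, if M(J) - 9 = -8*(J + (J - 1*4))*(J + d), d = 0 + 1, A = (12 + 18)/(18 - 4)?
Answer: 45533045/49 ≈ 9.2925e+5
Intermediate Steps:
A = 15/7 (A = 30/14 = 30*(1/14) = 15/7 ≈ 2.1429)
d = 1
M(J) = 9 - 8*(1 + J)*(-4 + 2*J) (M(J) = 9 - 8*(J + (J - 1*4))*(J + 1) = 9 - 8*(J + (J - 4))*(1 + J) = 9 - 8*(J + (-4 + J))*(1 + J) = 9 - 8*(-4 + 2*J)*(1 + J) = 9 - 8*(1 + J)*(-4 + 2*J))
M(A) + 844*1101 = (41 - 16*(15/7)² + 16*(15/7)) + 844*1101 = (41 - 16*225/49 + 240/7) + 929244 = (41 - 3600/49 + 240/7) + 929244 = 89/49 + 929244 = 45533045/49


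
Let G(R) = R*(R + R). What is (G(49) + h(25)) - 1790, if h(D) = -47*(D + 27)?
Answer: 568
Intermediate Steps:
G(R) = 2*R² (G(R) = R*(2*R) = 2*R²)
h(D) = -1269 - 47*D (h(D) = -47*(27 + D) = -1269 - 47*D)
(G(49) + h(25)) - 1790 = (2*49² + (-1269 - 47*25)) - 1790 = (2*2401 + (-1269 - 1175)) - 1790 = (4802 - 2444) - 1790 = 2358 - 1790 = 568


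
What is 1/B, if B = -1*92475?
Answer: -1/92475 ≈ -1.0814e-5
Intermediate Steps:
B = -92475
1/B = 1/(-92475) = -1/92475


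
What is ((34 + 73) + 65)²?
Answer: 29584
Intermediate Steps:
((34 + 73) + 65)² = (107 + 65)² = 172² = 29584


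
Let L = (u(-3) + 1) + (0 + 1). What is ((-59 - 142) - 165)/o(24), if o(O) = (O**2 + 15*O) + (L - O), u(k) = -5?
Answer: -122/303 ≈ -0.40264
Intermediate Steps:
L = -3 (L = (-5 + 1) + (0 + 1) = -4 + 1 = -3)
o(O) = -3 + O**2 + 14*O (o(O) = (O**2 + 15*O) + (-3 - O) = -3 + O**2 + 14*O)
((-59 - 142) - 165)/o(24) = ((-59 - 142) - 165)/(-3 + 24**2 + 14*24) = (-201 - 165)/(-3 + 576 + 336) = -366/909 = -366*1/909 = -122/303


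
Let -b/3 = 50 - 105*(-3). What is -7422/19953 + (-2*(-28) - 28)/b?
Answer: -965086/2427615 ≈ -0.39754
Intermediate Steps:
b = -1095 (b = -3*(50 - 105*(-3)) = -3*(50 + 315) = -3*365 = -1095)
-7422/19953 + (-2*(-28) - 28)/b = -7422/19953 + (-2*(-28) - 28)/(-1095) = -7422*1/19953 + (56 - 28)*(-1/1095) = -2474/6651 + 28*(-1/1095) = -2474/6651 - 28/1095 = -965086/2427615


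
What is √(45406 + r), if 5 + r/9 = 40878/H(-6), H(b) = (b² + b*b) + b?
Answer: 4*√385198/11 ≈ 225.69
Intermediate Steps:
H(b) = b + 2*b² (H(b) = (b² + b²) + b = 2*b² + b = b + 2*b²)
r = 60822/11 (r = -45 + 9*(40878/((-6*(1 + 2*(-6))))) = -45 + 9*(40878/((-6*(1 - 12)))) = -45 + 9*(40878/((-6*(-11)))) = -45 + 9*(40878/66) = -45 + 9*(40878*(1/66)) = -45 + 9*(6813/11) = -45 + 61317/11 = 60822/11 ≈ 5529.3)
√(45406 + r) = √(45406 + 60822/11) = √(560288/11) = 4*√385198/11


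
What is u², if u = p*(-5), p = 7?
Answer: 1225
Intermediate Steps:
u = -35 (u = 7*(-5) = -35)
u² = (-35)² = 1225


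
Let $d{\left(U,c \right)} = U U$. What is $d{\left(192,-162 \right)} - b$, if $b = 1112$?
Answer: $35752$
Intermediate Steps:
$d{\left(U,c \right)} = U^{2}$
$d{\left(192,-162 \right)} - b = 192^{2} - 1112 = 36864 - 1112 = 35752$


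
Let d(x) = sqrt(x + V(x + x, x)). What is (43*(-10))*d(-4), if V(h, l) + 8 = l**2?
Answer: -860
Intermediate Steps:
V(h, l) = -8 + l**2
d(x) = sqrt(-8 + x + x**2) (d(x) = sqrt(x + (-8 + x**2)) = sqrt(-8 + x + x**2))
(43*(-10))*d(-4) = (43*(-10))*sqrt(-8 - 4 + (-4)**2) = -430*sqrt(-8 - 4 + 16) = -430*sqrt(4) = -430*2 = -860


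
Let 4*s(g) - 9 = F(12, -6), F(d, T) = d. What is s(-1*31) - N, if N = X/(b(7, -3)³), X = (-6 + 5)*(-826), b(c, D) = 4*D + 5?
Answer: 1501/196 ≈ 7.6582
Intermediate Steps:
b(c, D) = 5 + 4*D
X = 826 (X = -1*(-826) = 826)
s(g) = 21/4 (s(g) = 9/4 + (¼)*12 = 9/4 + 3 = 21/4)
N = -118/49 (N = 826/((5 + 4*(-3))³) = 826/((5 - 12)³) = 826/((-7)³) = 826/(-343) = 826*(-1/343) = -118/49 ≈ -2.4082)
s(-1*31) - N = 21/4 - 1*(-118/49) = 21/4 + 118/49 = 1501/196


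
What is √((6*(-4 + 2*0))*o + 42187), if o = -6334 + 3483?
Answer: √110611 ≈ 332.58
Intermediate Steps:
o = -2851
√((6*(-4 + 2*0))*o + 42187) = √((6*(-4 + 2*0))*(-2851) + 42187) = √((6*(-4 + 0))*(-2851) + 42187) = √((6*(-4))*(-2851) + 42187) = √(-24*(-2851) + 42187) = √(68424 + 42187) = √110611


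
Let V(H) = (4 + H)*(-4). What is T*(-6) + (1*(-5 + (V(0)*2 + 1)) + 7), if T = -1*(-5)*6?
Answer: -209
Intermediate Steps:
V(H) = -16 - 4*H
T = 30 (T = 5*6 = 30)
T*(-6) + (1*(-5 + (V(0)*2 + 1)) + 7) = 30*(-6) + (1*(-5 + ((-16 - 4*0)*2 + 1)) + 7) = -180 + (1*(-5 + ((-16 + 0)*2 + 1)) + 7) = -180 + (1*(-5 + (-16*2 + 1)) + 7) = -180 + (1*(-5 + (-32 + 1)) + 7) = -180 + (1*(-5 - 31) + 7) = -180 + (1*(-36) + 7) = -180 + (-36 + 7) = -180 - 29 = -209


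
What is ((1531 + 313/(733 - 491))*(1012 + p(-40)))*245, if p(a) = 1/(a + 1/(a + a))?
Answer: 49048709902850/129107 ≈ 3.7991e+8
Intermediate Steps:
p(a) = 1/(a + 1/(2*a))
((1531 + 313/(733 - 491))*(1012 + p(-40)))*245 = ((1531 + 313/(733 - 491))*(1012 + 2*(-40)/(1 + 2*(-40)²)))*245 = ((1531 + 313/242)*(1012 + 2*(-40)/(1 + 2*1600)))*245 = ((1531 + 313*(1/242))*(1012 + 2*(-40)/(1 + 3200)))*245 = ((1531 + 313/242)*(1012 + 2*(-40)/3201))*245 = (370815*(1012 + 2*(-40)*(1/3201))/242)*245 = (370815*(1012 - 80/3201)/242)*245 = ((370815/242)*(3239332/3201))*245 = (200198815930/129107)*245 = 49048709902850/129107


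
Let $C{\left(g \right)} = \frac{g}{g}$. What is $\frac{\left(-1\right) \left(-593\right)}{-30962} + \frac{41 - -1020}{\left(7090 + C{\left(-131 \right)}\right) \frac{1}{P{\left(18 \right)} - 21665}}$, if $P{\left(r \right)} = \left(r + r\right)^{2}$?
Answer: $- \frac{669139746621}{219551542} \approx -3047.8$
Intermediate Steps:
$C{\left(g \right)} = 1$
$P{\left(r \right)} = 4 r^{2}$ ($P{\left(r \right)} = \left(2 r\right)^{2} = 4 r^{2}$)
$\frac{\left(-1\right) \left(-593\right)}{-30962} + \frac{41 - -1020}{\left(7090 + C{\left(-131 \right)}\right) \frac{1}{P{\left(18 \right)} - 21665}} = \frac{\left(-1\right) \left(-593\right)}{-30962} + \frac{41 - -1020}{\left(7090 + 1\right) \frac{1}{4 \cdot 18^{2} - 21665}} = 593 \left(- \frac{1}{30962}\right) + \frac{41 + 1020}{7091 \frac{1}{4 \cdot 324 - 21665}} = - \frac{593}{30962} + \frac{1061}{7091 \frac{1}{1296 - 21665}} = - \frac{593}{30962} + \frac{1061}{7091 \frac{1}{-20369}} = - \frac{593}{30962} + \frac{1061}{7091 \left(- \frac{1}{20369}\right)} = - \frac{593}{30962} + \frac{1061}{- \frac{7091}{20369}} = - \frac{593}{30962} + 1061 \left(- \frac{20369}{7091}\right) = - \frac{593}{30962} - \frac{21611509}{7091} = - \frac{669139746621}{219551542}$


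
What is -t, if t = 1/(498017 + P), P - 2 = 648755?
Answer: -1/1146774 ≈ -8.7201e-7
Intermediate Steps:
P = 648757 (P = 2 + 648755 = 648757)
t = 1/1146774 (t = 1/(498017 + 648757) = 1/1146774 ≈ 8.7201e-7)
-t = -1*1/1146774 = -1/1146774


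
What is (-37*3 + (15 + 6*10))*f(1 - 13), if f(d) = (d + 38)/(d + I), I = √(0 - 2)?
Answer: 5616/73 + 468*I*√2/73 ≈ 76.932 + 9.0665*I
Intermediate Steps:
I = I*√2 (I = √(-2) = I*√2 ≈ 1.4142*I)
f(d) = (38 + d)/(d + I*√2) (f(d) = (d + 38)/(d + I*√2) = (38 + d)/(d + I*√2))
(-37*3 + (15 + 6*10))*f(1 - 13) = (-37*3 + (15 + 6*10))*((38 + (1 - 13))/((1 - 13) + I*√2)) = (-111 + (15 + 60))*((38 - 12)/(-12 + I*√2)) = (-111 + 75)*(26/(-12 + I*√2)) = -936/(-12 + I*√2)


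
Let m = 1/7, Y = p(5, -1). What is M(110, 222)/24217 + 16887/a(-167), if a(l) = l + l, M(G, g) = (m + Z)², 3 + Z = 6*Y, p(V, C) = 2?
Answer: -20037303407/396335422 ≈ -50.556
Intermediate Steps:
Y = 2
m = ⅐ ≈ 0.14286
Z = 9 (Z = -3 + 6*2 = -3 + 12 = 9)
M(G, g) = 4096/49 (M(G, g) = (⅐ + 9)² = (64/7)² = 4096/49)
a(l) = 2*l
M(110, 222)/24217 + 16887/a(-167) = (4096/49)/24217 + 16887/((2*(-167))) = (4096/49)*(1/24217) + 16887/(-334) = 4096/1186633 + 16887*(-1/334) = 4096/1186633 - 16887/334 = -20037303407/396335422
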